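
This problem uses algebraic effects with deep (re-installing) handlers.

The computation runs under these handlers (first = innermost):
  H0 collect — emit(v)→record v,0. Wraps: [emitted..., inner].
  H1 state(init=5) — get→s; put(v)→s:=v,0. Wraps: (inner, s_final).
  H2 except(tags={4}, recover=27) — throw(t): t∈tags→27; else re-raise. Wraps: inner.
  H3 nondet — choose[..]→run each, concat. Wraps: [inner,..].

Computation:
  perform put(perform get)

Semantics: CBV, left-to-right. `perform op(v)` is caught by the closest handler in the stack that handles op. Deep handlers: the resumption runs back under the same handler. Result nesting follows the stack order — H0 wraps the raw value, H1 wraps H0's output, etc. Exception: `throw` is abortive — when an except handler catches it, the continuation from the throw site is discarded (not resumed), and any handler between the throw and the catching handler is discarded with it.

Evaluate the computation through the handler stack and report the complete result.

Answer: [([0], 5)]

Step-by-step:
get @ H1 ⇒ 5
put(5) @ H1 ⇒ s:=5
H0 returns [0]
H1 returns ([0], 5)
H2 returns ([0], 5)
H3 returns [([0], 5)]
= [([0], 5)]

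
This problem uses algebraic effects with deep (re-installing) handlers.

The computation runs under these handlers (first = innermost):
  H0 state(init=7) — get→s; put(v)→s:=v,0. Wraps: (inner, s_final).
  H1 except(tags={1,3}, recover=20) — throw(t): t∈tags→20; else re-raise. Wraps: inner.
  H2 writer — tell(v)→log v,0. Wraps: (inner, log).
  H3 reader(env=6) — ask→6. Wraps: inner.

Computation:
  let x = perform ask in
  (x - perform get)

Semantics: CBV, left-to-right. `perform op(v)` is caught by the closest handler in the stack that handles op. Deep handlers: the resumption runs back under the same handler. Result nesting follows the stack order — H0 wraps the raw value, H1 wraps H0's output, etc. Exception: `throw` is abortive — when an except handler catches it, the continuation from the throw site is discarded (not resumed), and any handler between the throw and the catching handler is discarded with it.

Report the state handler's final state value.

Step-by-step:
ask @ H3 ⇒ 6
get @ H0 ⇒ 7
H0 returns (-1, 7)
H1 returns (-1, 7)
H2 returns ((-1, 7), ())
H3 returns ((-1, 7), ())
= ((-1, 7), ())

Answer: 7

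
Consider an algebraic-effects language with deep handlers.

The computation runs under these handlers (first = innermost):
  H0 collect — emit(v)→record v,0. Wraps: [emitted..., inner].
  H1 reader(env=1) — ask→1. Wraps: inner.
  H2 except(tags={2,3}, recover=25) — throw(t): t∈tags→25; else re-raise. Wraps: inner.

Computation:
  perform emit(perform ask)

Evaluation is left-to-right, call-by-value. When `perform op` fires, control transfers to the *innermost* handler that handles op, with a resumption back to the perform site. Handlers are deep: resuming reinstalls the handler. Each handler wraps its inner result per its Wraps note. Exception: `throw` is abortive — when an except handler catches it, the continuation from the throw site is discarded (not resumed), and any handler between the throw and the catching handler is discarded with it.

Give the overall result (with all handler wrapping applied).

Evaluation trace:
ask @ H1 ⇒ 1
emit(1) @ H0 ⇒ out+=1
H0 returns [1, 0]
H1 returns [1, 0]
H2 returns [1, 0]
= [1, 0]

Answer: [1, 0]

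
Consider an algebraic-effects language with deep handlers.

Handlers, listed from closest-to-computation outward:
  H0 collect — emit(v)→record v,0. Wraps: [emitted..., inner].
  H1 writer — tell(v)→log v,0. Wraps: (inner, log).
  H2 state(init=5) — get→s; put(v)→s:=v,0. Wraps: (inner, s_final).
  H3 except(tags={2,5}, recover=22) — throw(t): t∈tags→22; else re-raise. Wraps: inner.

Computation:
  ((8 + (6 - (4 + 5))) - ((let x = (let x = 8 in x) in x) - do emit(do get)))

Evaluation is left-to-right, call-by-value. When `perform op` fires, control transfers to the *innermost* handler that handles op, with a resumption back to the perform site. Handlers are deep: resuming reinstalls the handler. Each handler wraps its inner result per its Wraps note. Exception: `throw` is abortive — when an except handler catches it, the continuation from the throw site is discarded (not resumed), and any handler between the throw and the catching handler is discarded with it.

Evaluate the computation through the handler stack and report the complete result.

Step-by-step:
get @ H2 ⇒ 5
emit(5) @ H0 ⇒ out+=5
H0 returns [5, -3]
H1 returns ([5, -3], ())
H2 returns (([5, -3], ()), 5)
H3 returns (([5, -3], ()), 5)
= (([5, -3], ()), 5)

Answer: (([5, -3], ()), 5)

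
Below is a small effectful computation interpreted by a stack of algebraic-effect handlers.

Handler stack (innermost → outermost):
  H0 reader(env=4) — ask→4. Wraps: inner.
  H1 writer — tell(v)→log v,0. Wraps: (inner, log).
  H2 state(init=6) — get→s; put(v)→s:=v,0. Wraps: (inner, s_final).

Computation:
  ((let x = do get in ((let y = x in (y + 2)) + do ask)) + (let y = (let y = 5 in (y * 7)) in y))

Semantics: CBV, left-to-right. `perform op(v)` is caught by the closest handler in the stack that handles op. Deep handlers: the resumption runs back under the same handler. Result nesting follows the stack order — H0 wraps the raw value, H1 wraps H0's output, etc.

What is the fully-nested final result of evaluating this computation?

Step-by-step:
get @ H2 ⇒ 6
ask @ H0 ⇒ 4
H0 returns 47
H1 returns (47, ())
H2 returns ((47, ()), 6)
= ((47, ()), 6)

Answer: ((47, ()), 6)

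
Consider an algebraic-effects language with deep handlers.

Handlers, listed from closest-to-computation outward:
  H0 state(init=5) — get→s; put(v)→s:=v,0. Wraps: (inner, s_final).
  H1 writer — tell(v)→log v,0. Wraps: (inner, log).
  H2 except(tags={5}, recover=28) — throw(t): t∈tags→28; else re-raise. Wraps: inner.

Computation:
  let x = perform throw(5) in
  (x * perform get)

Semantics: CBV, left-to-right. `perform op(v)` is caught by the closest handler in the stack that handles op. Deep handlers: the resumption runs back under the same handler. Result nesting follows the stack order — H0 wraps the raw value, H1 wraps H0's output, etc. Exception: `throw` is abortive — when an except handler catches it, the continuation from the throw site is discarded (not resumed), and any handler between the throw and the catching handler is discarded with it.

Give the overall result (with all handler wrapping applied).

Working:
throw(5) @ H2 caught ⇒ 28
= 28

Answer: 28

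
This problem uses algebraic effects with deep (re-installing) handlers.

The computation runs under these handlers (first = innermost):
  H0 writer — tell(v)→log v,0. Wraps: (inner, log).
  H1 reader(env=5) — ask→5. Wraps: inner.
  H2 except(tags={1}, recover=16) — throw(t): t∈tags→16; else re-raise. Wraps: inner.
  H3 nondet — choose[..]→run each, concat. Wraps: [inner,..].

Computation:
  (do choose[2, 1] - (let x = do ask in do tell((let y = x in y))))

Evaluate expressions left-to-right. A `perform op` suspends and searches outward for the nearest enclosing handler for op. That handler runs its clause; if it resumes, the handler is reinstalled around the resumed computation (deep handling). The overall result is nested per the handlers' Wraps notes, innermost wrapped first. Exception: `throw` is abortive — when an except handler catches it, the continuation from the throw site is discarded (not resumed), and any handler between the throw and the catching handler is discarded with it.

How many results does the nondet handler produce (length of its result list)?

Step-by-step:
choose[2, 1] @ H3
  branch[0] choose=2:
    ask @ H1 ⇒ 5
    tell(5) @ H0 ⇒ log+=5
    H0 returns (2, (5))
    H1 returns (2, (5))
    H2 returns (2, (5))
    H3 returns [(2, (5))]
  branch[1] choose=1:
    ask @ H1 ⇒ 5
    tell(5) @ H0 ⇒ log+=5
    H0 returns (1, (5))
    H1 returns (1, (5))
    H2 returns (1, (5))
    H3 returns [(1, (5))]
= [(2, (5)), (1, (5))]

Answer: 2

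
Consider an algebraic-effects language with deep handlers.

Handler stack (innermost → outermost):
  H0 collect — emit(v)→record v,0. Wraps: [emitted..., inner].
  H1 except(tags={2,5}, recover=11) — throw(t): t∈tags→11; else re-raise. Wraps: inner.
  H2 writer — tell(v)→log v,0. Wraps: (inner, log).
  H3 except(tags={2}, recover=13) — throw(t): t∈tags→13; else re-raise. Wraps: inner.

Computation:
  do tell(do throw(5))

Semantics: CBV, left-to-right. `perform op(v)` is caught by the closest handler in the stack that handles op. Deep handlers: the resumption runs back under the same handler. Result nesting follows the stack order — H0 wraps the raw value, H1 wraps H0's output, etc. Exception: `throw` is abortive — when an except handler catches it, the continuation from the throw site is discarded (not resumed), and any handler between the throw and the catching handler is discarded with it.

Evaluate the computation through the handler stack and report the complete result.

Answer: (11, ())

Step-by-step:
throw(5) @ H1 caught ⇒ 11
H2 returns (11, ())
H3 returns (11, ())
= (11, ())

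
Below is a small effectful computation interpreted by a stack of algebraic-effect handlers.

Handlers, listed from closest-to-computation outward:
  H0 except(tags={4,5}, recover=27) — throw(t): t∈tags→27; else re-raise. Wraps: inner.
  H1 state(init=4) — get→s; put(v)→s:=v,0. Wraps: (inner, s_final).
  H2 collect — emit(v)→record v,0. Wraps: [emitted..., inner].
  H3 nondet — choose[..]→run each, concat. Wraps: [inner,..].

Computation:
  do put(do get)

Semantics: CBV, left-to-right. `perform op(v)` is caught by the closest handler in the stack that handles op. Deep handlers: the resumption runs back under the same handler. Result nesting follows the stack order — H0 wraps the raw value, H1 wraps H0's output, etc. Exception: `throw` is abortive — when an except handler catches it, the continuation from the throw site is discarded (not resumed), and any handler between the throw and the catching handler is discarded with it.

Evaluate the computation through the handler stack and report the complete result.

Answer: [[(0, 4)]]

Working:
get @ H1 ⇒ 4
put(4) @ H1 ⇒ s:=4
H0 returns 0
H1 returns (0, 4)
H2 returns [(0, 4)]
H3 returns [[(0, 4)]]
= [[(0, 4)]]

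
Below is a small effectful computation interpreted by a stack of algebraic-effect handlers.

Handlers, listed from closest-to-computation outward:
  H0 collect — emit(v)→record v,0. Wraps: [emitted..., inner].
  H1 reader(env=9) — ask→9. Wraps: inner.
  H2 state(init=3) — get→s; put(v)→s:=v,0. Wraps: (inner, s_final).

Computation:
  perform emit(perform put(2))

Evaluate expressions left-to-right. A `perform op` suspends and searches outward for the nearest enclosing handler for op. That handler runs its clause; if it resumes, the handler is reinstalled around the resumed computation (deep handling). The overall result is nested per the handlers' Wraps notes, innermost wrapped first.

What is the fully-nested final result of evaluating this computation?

Answer: ([0, 0], 2)

Step-by-step:
put(2) @ H2 ⇒ s:=2
emit(0) @ H0 ⇒ out+=0
H0 returns [0, 0]
H1 returns [0, 0]
H2 returns ([0, 0], 2)
= ([0, 0], 2)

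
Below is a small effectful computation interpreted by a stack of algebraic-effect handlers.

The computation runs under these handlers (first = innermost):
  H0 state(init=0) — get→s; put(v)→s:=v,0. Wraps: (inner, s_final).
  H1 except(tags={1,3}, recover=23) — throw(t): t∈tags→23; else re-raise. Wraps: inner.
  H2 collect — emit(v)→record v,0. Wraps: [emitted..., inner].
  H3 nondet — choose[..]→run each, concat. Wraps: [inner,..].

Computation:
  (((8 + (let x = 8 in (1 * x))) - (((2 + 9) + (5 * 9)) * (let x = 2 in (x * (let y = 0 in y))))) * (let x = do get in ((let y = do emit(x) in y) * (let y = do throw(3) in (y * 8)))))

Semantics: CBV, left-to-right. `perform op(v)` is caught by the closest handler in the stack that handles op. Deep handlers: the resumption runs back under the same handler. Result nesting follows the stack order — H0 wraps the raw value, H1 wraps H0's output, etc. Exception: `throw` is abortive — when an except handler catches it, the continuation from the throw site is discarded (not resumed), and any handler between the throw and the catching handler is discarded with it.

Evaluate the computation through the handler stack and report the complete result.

Answer: [[0, 23]]

Evaluation trace:
get @ H0 ⇒ 0
emit(0) @ H2 ⇒ out+=0
throw(3) @ H1 caught ⇒ 23
H2 returns [0, 23]
H3 returns [[0, 23]]
= [[0, 23]]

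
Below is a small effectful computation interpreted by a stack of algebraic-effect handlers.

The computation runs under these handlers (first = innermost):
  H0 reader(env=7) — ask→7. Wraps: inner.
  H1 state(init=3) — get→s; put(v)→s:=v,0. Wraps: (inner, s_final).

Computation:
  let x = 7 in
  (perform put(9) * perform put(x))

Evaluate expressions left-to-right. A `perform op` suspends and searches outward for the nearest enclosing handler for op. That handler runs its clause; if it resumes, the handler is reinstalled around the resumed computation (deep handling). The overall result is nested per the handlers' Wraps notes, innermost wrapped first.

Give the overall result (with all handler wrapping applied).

Step-by-step:
put(9) @ H1 ⇒ s:=9
put(7) @ H1 ⇒ s:=7
H0 returns 0
H1 returns (0, 7)
= (0, 7)

Answer: (0, 7)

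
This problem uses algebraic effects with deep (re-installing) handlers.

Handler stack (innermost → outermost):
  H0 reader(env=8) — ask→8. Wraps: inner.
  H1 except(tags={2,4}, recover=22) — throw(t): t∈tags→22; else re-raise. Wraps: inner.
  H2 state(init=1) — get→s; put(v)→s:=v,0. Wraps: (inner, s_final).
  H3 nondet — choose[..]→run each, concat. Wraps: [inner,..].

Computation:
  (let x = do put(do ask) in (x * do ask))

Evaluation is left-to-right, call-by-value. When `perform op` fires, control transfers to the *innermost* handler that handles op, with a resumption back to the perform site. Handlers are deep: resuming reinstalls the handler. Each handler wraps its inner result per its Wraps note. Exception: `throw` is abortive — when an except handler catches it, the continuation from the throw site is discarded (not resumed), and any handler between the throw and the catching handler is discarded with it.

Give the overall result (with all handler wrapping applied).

Answer: [(0, 8)]

Step-by-step:
ask @ H0 ⇒ 8
put(8) @ H2 ⇒ s:=8
ask @ H0 ⇒ 8
H0 returns 0
H1 returns 0
H2 returns (0, 8)
H3 returns [(0, 8)]
= [(0, 8)]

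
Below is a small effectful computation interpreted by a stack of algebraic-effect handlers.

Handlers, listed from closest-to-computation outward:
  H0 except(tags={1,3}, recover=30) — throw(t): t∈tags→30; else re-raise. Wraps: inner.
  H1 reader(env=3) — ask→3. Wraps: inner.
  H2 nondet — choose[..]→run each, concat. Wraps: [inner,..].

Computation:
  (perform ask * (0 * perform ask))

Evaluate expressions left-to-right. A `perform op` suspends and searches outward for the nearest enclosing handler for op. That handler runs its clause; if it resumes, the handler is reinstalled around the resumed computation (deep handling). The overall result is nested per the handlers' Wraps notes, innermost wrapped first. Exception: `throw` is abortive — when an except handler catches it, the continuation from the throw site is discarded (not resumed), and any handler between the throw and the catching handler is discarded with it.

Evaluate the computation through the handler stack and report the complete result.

Answer: [0]

Step-by-step:
ask @ H1 ⇒ 3
ask @ H1 ⇒ 3
H0 returns 0
H1 returns 0
H2 returns [0]
= [0]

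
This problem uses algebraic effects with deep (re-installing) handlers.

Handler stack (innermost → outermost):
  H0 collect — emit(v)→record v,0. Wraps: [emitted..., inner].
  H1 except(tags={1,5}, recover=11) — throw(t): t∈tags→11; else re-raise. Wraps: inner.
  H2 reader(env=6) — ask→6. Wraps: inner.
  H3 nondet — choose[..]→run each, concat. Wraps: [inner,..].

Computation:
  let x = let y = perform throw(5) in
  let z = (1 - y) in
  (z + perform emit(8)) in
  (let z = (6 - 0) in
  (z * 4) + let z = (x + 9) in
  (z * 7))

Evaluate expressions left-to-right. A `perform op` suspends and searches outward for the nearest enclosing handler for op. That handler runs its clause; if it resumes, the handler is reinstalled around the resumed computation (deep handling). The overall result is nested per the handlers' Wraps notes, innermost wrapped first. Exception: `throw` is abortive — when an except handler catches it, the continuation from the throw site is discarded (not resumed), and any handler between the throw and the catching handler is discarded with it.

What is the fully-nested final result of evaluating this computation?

Answer: [11]

Working:
throw(5) @ H1 caught ⇒ 11
H2 returns 11
H3 returns [11]
= [11]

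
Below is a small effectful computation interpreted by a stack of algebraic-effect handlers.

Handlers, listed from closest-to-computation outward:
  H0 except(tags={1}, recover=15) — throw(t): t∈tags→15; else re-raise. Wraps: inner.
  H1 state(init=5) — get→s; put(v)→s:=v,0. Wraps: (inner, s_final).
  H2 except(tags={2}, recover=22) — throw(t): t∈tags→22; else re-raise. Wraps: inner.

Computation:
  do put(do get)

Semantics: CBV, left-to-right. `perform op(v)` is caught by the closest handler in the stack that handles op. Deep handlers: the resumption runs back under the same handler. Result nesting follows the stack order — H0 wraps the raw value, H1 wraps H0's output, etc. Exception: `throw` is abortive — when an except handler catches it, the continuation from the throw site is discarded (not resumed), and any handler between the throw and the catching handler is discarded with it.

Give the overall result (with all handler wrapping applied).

Evaluation trace:
get @ H1 ⇒ 5
put(5) @ H1 ⇒ s:=5
H0 returns 0
H1 returns (0, 5)
H2 returns (0, 5)
= (0, 5)

Answer: (0, 5)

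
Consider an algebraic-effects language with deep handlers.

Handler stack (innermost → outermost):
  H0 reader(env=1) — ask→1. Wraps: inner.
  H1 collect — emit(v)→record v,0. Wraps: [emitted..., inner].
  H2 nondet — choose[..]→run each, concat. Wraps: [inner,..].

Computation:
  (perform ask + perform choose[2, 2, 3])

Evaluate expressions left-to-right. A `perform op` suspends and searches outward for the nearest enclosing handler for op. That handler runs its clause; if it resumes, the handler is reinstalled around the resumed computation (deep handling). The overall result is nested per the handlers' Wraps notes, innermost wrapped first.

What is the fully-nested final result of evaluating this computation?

Step-by-step:
ask @ H0 ⇒ 1
choose[2, 2, 3] @ H2
  branch[0] choose=2:
    H0 returns 3
    H1 returns [3]
    H2 returns [[3]]
  branch[1] choose=2:
    H0 returns 3
    H1 returns [3]
    H2 returns [[3]]
  branch[2] choose=3:
    H0 returns 4
    H1 returns [4]
    H2 returns [[4]]
= [[3], [3], [4]]

Answer: [[3], [3], [4]]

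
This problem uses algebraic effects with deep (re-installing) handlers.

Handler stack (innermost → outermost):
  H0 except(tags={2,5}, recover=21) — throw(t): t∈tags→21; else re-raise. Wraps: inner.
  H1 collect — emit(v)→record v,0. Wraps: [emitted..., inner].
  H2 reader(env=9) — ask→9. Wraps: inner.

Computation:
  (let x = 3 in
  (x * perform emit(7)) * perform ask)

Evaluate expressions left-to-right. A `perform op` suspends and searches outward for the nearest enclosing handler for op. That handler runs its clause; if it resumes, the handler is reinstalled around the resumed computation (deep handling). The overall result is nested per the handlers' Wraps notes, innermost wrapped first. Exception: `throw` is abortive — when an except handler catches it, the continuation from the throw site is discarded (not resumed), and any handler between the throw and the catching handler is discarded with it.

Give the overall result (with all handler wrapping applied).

Step-by-step:
emit(7) @ H1 ⇒ out+=7
ask @ H2 ⇒ 9
H0 returns 0
H1 returns [7, 0]
H2 returns [7, 0]
= [7, 0]

Answer: [7, 0]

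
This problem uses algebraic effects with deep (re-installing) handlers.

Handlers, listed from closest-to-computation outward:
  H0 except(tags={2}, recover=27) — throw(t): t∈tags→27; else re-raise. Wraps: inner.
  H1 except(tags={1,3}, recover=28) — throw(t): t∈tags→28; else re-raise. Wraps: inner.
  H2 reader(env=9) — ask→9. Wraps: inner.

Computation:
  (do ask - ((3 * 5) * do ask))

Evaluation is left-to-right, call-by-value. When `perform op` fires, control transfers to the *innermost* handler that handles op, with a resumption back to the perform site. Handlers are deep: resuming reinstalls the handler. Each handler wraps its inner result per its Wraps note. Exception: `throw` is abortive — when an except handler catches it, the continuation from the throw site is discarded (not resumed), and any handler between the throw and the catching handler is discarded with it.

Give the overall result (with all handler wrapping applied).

Step-by-step:
ask @ H2 ⇒ 9
ask @ H2 ⇒ 9
H0 returns -126
H1 returns -126
H2 returns -126
= -126

Answer: -126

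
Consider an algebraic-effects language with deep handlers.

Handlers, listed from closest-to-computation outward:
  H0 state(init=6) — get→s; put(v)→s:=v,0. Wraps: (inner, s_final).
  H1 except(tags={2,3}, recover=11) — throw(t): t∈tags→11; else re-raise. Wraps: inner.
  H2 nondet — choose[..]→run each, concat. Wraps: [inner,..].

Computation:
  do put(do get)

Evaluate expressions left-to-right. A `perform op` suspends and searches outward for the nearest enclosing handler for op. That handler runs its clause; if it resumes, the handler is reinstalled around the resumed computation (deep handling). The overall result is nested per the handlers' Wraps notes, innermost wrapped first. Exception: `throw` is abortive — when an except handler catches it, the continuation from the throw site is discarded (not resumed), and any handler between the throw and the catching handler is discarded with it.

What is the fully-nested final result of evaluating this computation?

Working:
get @ H0 ⇒ 6
put(6) @ H0 ⇒ s:=6
H0 returns (0, 6)
H1 returns (0, 6)
H2 returns [(0, 6)]
= [(0, 6)]

Answer: [(0, 6)]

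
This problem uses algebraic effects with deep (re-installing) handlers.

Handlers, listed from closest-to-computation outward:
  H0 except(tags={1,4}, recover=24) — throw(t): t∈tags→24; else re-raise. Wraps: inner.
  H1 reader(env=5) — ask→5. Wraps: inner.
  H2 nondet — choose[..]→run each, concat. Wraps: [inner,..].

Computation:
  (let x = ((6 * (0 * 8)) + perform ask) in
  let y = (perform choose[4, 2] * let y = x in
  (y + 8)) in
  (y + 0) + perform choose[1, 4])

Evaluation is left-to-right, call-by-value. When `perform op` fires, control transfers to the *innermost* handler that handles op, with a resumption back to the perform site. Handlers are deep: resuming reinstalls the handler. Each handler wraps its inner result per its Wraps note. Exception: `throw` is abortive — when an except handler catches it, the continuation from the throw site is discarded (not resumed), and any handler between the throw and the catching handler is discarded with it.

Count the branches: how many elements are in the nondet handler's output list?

Answer: 4

Step-by-step:
ask @ H1 ⇒ 5
choose[4, 2] @ H2
  branch[0] choose=4:
    choose[1, 4] @ H2
      branch[0] choose=1:
        H0 returns 53
        H1 returns 53
        H2 returns [53]
      branch[1] choose=4:
        H0 returns 56
        H1 returns 56
        H2 returns [56]
  branch[1] choose=2:
    choose[1, 4] @ H2
      branch[0] choose=1:
        H0 returns 27
        H1 returns 27
        H2 returns [27]
      branch[1] choose=4:
        H0 returns 30
        H1 returns 30
        H2 returns [30]
= [53, 56, 27, 30]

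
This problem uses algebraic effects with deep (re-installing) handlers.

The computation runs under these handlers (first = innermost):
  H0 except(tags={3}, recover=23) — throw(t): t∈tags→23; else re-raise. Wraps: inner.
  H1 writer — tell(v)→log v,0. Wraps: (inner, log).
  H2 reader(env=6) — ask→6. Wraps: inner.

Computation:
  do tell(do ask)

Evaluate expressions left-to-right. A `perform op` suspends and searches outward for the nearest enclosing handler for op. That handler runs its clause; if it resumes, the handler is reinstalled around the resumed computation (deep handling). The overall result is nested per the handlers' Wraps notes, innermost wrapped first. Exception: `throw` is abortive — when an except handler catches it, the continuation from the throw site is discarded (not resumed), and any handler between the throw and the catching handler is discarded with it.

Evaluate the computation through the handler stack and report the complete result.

Working:
ask @ H2 ⇒ 6
tell(6) @ H1 ⇒ log+=6
H0 returns 0
H1 returns (0, (6))
H2 returns (0, (6))
= (0, (6))

Answer: (0, (6))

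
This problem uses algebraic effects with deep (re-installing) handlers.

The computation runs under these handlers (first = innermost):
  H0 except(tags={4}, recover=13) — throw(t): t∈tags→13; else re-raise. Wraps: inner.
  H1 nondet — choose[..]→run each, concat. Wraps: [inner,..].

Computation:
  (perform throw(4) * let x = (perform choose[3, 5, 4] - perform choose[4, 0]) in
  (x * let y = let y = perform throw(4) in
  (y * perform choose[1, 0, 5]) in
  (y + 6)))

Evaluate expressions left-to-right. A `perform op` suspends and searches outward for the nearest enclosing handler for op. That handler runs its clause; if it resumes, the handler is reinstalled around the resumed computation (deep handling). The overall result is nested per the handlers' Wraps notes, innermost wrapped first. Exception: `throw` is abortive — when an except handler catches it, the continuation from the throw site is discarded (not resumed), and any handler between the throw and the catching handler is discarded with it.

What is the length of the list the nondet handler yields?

Answer: 1

Step-by-step:
throw(4) @ H0 caught ⇒ 13
H1 returns [13]
= [13]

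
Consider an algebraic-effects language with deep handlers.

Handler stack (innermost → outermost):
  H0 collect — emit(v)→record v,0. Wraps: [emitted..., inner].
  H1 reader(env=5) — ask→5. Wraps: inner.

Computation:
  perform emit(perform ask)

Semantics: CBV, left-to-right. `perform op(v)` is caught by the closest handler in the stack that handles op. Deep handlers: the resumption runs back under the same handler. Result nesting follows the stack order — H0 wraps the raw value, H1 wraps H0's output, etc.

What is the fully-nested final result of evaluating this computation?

Answer: [5, 0]

Evaluation trace:
ask @ H1 ⇒ 5
emit(5) @ H0 ⇒ out+=5
H0 returns [5, 0]
H1 returns [5, 0]
= [5, 0]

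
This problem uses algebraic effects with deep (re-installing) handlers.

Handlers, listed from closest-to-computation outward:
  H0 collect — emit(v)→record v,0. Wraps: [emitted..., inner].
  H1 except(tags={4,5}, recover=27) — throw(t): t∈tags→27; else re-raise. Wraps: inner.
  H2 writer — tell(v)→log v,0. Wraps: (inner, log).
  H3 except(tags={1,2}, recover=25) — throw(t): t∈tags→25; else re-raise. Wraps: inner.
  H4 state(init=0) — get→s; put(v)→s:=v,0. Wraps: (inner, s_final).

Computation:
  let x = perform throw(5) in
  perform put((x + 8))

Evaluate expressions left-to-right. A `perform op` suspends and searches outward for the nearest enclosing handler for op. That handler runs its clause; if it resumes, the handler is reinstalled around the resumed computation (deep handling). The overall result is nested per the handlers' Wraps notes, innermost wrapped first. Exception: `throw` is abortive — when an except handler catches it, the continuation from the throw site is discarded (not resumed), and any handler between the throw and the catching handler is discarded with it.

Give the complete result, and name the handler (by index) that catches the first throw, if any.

Answer: ((27, ()), 0) ; first throw caught by: H1

Step-by-step:
throw(5) @ H1 caught ⇒ 27
H2 returns (27, ())
H3 returns (27, ())
H4 returns ((27, ()), 0)
= ((27, ()), 0)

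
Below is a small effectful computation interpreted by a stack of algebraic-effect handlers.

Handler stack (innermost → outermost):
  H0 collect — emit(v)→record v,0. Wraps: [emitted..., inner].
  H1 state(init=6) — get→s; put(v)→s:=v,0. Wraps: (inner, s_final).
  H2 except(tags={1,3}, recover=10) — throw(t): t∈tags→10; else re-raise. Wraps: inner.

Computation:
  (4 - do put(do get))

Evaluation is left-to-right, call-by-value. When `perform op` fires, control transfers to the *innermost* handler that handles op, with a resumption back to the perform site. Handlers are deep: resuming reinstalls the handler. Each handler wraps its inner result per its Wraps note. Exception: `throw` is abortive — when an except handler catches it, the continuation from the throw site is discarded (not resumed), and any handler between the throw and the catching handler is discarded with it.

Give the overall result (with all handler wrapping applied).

Answer: ([4], 6)

Step-by-step:
get @ H1 ⇒ 6
put(6) @ H1 ⇒ s:=6
H0 returns [4]
H1 returns ([4], 6)
H2 returns ([4], 6)
= ([4], 6)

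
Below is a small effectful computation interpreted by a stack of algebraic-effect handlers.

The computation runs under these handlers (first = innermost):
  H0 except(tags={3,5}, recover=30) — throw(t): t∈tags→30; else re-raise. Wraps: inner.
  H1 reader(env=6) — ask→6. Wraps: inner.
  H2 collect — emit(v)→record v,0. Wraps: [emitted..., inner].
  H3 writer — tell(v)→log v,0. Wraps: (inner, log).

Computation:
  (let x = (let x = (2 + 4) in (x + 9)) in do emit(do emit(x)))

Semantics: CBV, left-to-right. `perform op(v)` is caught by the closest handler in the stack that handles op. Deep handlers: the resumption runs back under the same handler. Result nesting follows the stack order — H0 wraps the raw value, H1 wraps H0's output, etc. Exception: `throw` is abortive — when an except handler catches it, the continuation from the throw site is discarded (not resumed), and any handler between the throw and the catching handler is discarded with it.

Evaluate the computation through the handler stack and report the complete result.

Step-by-step:
emit(15) @ H2 ⇒ out+=15
emit(0) @ H2 ⇒ out+=0
H0 returns 0
H1 returns 0
H2 returns [15, 0, 0]
H3 returns ([15, 0, 0], ())
= ([15, 0, 0], ())

Answer: ([15, 0, 0], ())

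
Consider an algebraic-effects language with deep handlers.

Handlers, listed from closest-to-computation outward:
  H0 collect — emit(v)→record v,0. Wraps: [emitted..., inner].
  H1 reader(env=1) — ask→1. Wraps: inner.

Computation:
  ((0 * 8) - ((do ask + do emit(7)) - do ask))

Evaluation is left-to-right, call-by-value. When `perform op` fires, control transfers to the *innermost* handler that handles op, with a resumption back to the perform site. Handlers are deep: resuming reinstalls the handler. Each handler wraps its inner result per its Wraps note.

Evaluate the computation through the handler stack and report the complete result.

Answer: [7, 0]

Evaluation trace:
ask @ H1 ⇒ 1
emit(7) @ H0 ⇒ out+=7
ask @ H1 ⇒ 1
H0 returns [7, 0]
H1 returns [7, 0]
= [7, 0]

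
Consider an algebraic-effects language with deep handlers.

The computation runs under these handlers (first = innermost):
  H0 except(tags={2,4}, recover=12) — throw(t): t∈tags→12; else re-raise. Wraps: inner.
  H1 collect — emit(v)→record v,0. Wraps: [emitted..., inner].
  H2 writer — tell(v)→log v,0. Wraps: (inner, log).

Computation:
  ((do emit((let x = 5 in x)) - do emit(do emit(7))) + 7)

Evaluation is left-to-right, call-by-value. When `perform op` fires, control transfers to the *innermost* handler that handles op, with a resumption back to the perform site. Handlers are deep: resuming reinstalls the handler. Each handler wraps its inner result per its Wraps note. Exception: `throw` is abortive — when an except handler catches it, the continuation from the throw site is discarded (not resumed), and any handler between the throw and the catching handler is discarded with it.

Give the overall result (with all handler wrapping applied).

Answer: ([5, 7, 0, 7], ())

Evaluation trace:
emit(5) @ H1 ⇒ out+=5
emit(7) @ H1 ⇒ out+=7
emit(0) @ H1 ⇒ out+=0
H0 returns 7
H1 returns [5, 7, 0, 7]
H2 returns ([5, 7, 0, 7], ())
= ([5, 7, 0, 7], ())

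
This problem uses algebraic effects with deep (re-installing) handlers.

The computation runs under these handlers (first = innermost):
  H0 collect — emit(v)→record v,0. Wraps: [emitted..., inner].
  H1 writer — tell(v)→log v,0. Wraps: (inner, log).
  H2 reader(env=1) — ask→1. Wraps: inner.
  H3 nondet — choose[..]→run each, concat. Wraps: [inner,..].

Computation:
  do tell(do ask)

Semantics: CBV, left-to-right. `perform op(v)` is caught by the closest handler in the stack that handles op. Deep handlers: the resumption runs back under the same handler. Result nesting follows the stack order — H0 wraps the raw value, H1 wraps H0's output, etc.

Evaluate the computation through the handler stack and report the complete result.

Evaluation trace:
ask @ H2 ⇒ 1
tell(1) @ H1 ⇒ log+=1
H0 returns [0]
H1 returns ([0], (1))
H2 returns ([0], (1))
H3 returns [([0], (1))]
= [([0], (1))]

Answer: [([0], (1))]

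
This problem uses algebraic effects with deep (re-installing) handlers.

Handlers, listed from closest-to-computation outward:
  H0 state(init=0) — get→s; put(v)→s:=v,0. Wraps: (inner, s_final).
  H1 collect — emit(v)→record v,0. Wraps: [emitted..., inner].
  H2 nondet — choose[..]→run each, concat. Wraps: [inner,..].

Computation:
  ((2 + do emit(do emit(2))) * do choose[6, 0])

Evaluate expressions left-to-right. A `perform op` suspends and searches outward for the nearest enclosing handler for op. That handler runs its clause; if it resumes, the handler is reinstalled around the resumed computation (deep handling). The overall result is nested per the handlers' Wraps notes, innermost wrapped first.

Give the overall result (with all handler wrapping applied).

Answer: [[2, 0, (12, 0)], [2, 0, (0, 0)]]

Step-by-step:
emit(2) @ H1 ⇒ out+=2
emit(0) @ H1 ⇒ out+=0
choose[6, 0] @ H2
  branch[0] choose=6:
    H0 returns (12, 0)
    H1 returns [2, 0, (12, 0)]
    H2 returns [[2, 0, (12, 0)]]
  branch[1] choose=0:
    H0 returns (0, 0)
    H1 returns [2, 0, (0, 0)]
    H2 returns [[2, 0, (0, 0)]]
= [[2, 0, (12, 0)], [2, 0, (0, 0)]]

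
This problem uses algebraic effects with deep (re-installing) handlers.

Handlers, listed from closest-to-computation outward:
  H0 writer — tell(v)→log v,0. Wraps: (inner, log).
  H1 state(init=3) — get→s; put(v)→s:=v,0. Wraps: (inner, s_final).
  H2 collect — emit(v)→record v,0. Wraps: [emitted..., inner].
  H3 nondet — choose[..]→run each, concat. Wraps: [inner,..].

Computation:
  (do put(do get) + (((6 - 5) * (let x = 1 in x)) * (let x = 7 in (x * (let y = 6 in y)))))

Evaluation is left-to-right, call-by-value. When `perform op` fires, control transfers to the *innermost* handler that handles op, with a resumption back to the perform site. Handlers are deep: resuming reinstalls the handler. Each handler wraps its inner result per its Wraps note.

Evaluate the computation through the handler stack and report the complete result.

Working:
get @ H1 ⇒ 3
put(3) @ H1 ⇒ s:=3
H0 returns (42, ())
H1 returns ((42, ()), 3)
H2 returns [((42, ()), 3)]
H3 returns [[((42, ()), 3)]]
= [[((42, ()), 3)]]

Answer: [[((42, ()), 3)]]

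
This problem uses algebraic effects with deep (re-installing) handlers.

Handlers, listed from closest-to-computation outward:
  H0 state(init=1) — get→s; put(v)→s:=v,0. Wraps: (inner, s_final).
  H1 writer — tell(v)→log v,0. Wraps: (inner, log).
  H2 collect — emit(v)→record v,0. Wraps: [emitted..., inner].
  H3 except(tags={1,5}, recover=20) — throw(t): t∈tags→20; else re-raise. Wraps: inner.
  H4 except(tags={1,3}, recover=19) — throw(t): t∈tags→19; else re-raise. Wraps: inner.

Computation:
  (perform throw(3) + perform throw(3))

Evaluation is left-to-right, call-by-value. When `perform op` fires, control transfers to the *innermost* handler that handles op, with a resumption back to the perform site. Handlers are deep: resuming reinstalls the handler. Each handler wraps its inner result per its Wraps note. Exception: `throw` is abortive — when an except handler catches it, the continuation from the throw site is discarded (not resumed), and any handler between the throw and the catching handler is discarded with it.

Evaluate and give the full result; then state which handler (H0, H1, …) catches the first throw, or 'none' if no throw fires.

Working:
throw(3) @ H3 re-raised
throw(3) @ H4 caught ⇒ 19
= 19

Answer: 19 ; first throw caught by: H4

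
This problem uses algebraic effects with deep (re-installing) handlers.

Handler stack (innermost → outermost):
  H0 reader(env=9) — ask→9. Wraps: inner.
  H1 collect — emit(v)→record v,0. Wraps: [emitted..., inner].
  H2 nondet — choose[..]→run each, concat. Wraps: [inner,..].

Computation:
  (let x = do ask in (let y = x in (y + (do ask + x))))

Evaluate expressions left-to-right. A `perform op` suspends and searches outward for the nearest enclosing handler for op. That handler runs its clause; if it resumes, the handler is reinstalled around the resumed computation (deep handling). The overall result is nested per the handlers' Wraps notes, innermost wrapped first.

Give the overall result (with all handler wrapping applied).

Evaluation trace:
ask @ H0 ⇒ 9
ask @ H0 ⇒ 9
H0 returns 27
H1 returns [27]
H2 returns [[27]]
= [[27]]

Answer: [[27]]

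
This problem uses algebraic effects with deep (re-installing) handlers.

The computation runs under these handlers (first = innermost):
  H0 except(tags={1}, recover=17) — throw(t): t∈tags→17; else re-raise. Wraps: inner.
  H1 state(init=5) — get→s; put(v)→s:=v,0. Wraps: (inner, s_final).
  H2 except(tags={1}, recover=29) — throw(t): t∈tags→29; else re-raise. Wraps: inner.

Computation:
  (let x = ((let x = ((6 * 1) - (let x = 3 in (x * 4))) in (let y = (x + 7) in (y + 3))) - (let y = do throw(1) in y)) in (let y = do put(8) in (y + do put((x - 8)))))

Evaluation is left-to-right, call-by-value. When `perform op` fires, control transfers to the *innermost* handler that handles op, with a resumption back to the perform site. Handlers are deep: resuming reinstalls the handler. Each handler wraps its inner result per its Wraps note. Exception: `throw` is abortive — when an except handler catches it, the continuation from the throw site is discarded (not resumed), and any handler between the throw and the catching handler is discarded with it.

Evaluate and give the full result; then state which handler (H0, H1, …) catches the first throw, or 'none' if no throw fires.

Answer: (17, 5) ; first throw caught by: H0

Working:
throw(1) @ H0 caught ⇒ 17
H1 returns (17, 5)
H2 returns (17, 5)
= (17, 5)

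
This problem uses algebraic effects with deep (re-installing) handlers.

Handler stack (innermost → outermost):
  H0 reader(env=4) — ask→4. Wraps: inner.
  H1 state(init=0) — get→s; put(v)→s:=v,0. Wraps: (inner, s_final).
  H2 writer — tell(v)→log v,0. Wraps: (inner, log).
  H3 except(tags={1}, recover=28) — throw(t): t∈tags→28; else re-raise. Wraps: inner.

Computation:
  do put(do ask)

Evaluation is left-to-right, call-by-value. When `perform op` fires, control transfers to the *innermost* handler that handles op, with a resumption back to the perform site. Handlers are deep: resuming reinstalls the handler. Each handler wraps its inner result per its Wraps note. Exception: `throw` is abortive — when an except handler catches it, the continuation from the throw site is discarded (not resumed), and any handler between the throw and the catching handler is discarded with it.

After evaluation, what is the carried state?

Evaluation trace:
ask @ H0 ⇒ 4
put(4) @ H1 ⇒ s:=4
H0 returns 0
H1 returns (0, 4)
H2 returns ((0, 4), ())
H3 returns ((0, 4), ())
= ((0, 4), ())

Answer: 4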